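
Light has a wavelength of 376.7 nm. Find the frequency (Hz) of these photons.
7.9584e+14 Hz

Using the wave equation: c = fλ

Solving for frequency:
f = c/λ = (3×10⁸ m/s) / (376.7×10⁻⁹ m)
f = 7.9584e+14 Hz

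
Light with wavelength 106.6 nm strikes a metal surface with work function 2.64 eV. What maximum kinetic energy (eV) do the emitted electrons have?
8.9908 eV

Using Einstein's photoelectric equation: KE_max = hf - φ = hc/λ - φ

First, calculate the photon energy:
E_photon = hc/λ = (6.626×10⁻³⁴ J·s)(3×10⁸ m/s) / (106.6×10⁻⁹ m)
E_photon = 11.6308 eV

Then, the maximum kinetic energy:
KE_max = E_photon - φ = 11.6308 eV - 2.64 eV = 8.9908 eV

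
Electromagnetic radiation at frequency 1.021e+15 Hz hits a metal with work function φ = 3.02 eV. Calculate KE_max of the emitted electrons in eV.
1.2025 eV

Using Einstein's photoelectric equation: KE_max = hf - φ

First, calculate the photon energy:
E_photon = hf = (6.626×10⁻³⁴ J·s)(1.021e+15 Hz)
E_photon = 4.2225 eV

Then, the maximum kinetic energy:
KE_max = E_photon - φ = 4.2225 eV - 3.02 eV = 1.2025 eV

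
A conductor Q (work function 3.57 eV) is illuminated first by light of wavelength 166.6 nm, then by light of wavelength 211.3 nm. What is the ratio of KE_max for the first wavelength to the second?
1.6852

Using Einstein's equation: KE_max = hc/λ - φ

For λ₁ = 166.6 nm:
E₁ = hc/λ₁ = 7.4420 eV
KE₁ = E₁ - φ = 7.4420 - 3.57 = 3.8720 eV

For λ₂ = 211.3 nm:
E₂ = hc/λ₂ = 5.8677 eV
KE₂ = E₂ - φ = 5.8677 - 3.57 = 2.2977 eV

Ratio: KE₁/KE₂ = 3.8720/2.2977 = 1.6852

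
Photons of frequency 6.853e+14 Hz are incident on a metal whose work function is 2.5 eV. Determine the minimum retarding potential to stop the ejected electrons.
0.3342 V

The stopping potential V_s satisfies: eV_s = KE_max

First, find KE_max using Einstein's equation:
E_photon = hf = (6.626×10⁻³⁴ J·s)(6.853e+14 Hz) = 2.8342 eV
KE_max = E_photon - φ = 2.8342 - 2.5 = 0.3342 eV

Since eV_s = KE_max:
V_s = KE_max/e = 0.3342 V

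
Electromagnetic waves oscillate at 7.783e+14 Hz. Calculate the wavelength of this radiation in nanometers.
385.19 nm

Using the wave equation: c = fλ

Solving for wavelength:
λ = c/f = (3×10⁸ m/s) / (7.783e+14 Hz)
λ = 385.19 nm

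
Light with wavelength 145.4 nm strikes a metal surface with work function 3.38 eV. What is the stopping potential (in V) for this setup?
5.1471 V

The stopping potential V_s satisfies: eV_s = KE_max

First, find KE_max using Einstein's equation:
E_photon = hc/λ = 8.5271 eV
KE_max = E_photon - φ = 8.5271 - 3.38 = 5.1471 eV

Since eV_s = KE_max:
V_s = KE_max/e = 5.1471 V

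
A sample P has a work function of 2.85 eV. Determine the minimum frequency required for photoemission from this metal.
6.8913e+14 Hz

The threshold frequency is when the photon energy equals the work function:
hf₀ = φ

Solving for f₀:
f₀ = φ/h = (2.85 eV × 1.602×10⁻¹⁹ J/eV) / (6.626×10⁻³⁴ J·s)
f₀ = 6.8913e+14 Hz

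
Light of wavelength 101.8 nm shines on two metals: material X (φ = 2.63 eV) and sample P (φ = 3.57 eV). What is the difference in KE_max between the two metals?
0.9400 eV

Using KE_max = hc/λ - φ for each metal:

Photon energy: E = hc/λ = 12.1792 eV

For material X (φ₁ = 2.63 eV):
KE₁ = E - φ₁ = 12.1792 - 2.63 = 9.5492 eV

For sample P (φ₂ = 3.57 eV):
KE₂ = E - φ₂ = 12.1792 - 3.57 = 8.6092 eV

Difference:
ΔKE = KE₁ - KE₂ = 9.5492 - 8.6092 = 0.9400 eV

Note: The difference equals the difference in work functions: 3.57 - 2.63 = 0.94 eV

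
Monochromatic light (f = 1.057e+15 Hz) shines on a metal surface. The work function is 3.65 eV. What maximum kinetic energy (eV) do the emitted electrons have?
0.7214 eV

Using Einstein's photoelectric equation: KE_max = hf - φ

First, calculate the photon energy:
E_photon = hf = (6.626×10⁻³⁴ J·s)(1.057e+15 Hz)
E_photon = 4.3714 eV

Then, the maximum kinetic energy:
KE_max = E_photon - φ = 4.3714 eV - 3.65 eV = 0.7214 eV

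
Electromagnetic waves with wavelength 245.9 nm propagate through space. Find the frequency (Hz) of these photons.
1.2192e+15 Hz

Using the wave equation: c = fλ

Solving for frequency:
f = c/λ = (3×10⁸ m/s) / (245.9×10⁻⁹ m)
f = 1.2192e+15 Hz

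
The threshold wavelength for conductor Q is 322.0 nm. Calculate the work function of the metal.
3.85 eV

At the threshold wavelength, photon energy equals work function:
φ = hc/λ₀

Calculating:
φ = (6.626×10⁻³⁴ J·s)(3×10⁸ m/s) / (322.0×10⁻⁹ m)
φ = 3.85 eV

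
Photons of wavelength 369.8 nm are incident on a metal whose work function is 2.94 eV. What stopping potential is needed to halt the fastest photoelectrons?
0.4127 V

The stopping potential V_s satisfies: eV_s = KE_max

First, find KE_max using Einstein's equation:
E_photon = hc/λ = 3.3527 eV
KE_max = E_photon - φ = 3.3527 - 2.94 = 0.4127 eV

Since eV_s = KE_max:
V_s = KE_max/e = 0.4127 V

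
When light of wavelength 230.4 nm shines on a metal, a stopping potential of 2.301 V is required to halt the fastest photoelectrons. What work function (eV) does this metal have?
3.08 eV

The stopping potential gives the maximum kinetic energy: KE_max = eV_s = 2.301 eV

From Einstein's photoelectric equation: KE_max = hc/λ - φ
Rearranging: φ = hc/λ - KE_max

Calculate photon energy:
E_photon = hc/λ = (6.626×10⁻³⁴ J·s)(3×10⁸ m/s) / (230.4×10⁻⁹ m) = 5.3813 eV

Therefore:
φ = 5.3813 - 2.301 = 3.08 eV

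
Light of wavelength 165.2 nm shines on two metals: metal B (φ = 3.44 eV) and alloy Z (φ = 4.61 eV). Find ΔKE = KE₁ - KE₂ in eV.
1.1700 eV

Using KE_max = hc/λ - φ for each metal:

Photon energy: E = hc/λ = 7.5051 eV

For metal B (φ₁ = 3.44 eV):
KE₁ = E - φ₁ = 7.5051 - 3.44 = 4.0651 eV

For alloy Z (φ₂ = 4.61 eV):
KE₂ = E - φ₂ = 7.5051 - 4.61 = 2.8951 eV

Difference:
ΔKE = KE₁ - KE₂ = 4.0651 - 2.8951 = 1.1700 eV

Note: The difference equals the difference in work functions: 4.61 - 3.44 = 1.17 eV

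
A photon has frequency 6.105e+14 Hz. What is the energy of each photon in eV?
2.5248 eV

Using E = hf:

E = hf = (6.626×10⁻³⁴ J·s)(6.105e+14 Hz)
E = 2.5248 eV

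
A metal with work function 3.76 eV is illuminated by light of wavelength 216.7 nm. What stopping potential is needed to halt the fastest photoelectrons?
1.9615 V

The stopping potential V_s satisfies: eV_s = KE_max

First, find KE_max using Einstein's equation:
E_photon = hc/λ = 5.7215 eV
KE_max = E_photon - φ = 5.7215 - 3.76 = 1.9615 eV

Since eV_s = KE_max:
V_s = KE_max/e = 1.9615 V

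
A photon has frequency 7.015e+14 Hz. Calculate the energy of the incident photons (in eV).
2.9012 eV

Using E = hf:

E = hf = (6.626×10⁻³⁴ J·s)(7.015e+14 Hz)
E = 2.9012 eV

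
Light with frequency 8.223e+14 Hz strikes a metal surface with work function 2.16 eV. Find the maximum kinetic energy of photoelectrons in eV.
1.2408 eV

Using Einstein's photoelectric equation: KE_max = hf - φ

First, calculate the photon energy:
E_photon = hf = (6.626×10⁻³⁴ J·s)(8.223e+14 Hz)
E_photon = 3.4008 eV

Then, the maximum kinetic energy:
KE_max = E_photon - φ = 3.4008 eV - 2.16 eV = 1.2408 eV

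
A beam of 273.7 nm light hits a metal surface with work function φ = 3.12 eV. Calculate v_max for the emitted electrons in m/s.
7.0425e+05 m/s

First, find the maximum kinetic energy:
E_photon = hc/λ = 4.5299 eV
KE_max = E_photon - φ = 4.5299 - 3.12 = 1.4099 eV

Convert to Joules: KE_max = 1.4099 × 1.602×10⁻¹⁹ J = 2.2590e-19 J

Then use KE = ½mv² to find velocity:
v = √(2·KE/m) = √(2 × 2.2590e-19 J / 9.109e-31 kg)
v = 7.0425e+05 m/s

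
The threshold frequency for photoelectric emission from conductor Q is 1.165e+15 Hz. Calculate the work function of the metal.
4.82 eV

At the threshold frequency, photon energy equals work function:
φ = hf₀

Calculating:
φ = (6.626×10⁻³⁴ J·s)(1.165e+15 Hz)
φ = 4.82 eV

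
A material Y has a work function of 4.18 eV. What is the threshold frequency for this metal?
1.0107e+15 Hz

The threshold frequency is when the photon energy equals the work function:
hf₀ = φ

Solving for f₀:
f₀ = φ/h = (4.18 eV × 1.602×10⁻¹⁹ J/eV) / (6.626×10⁻³⁴ J·s)
f₀ = 1.0107e+15 Hz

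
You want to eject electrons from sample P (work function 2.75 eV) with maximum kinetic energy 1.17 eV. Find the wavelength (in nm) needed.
316.29 nm

From Einstein's equation: KE_max = hc/λ - φ

Rearranging for λ:
hc/λ = KE_max + φ
λ = hc/(KE_max + φ)

Required photon energy:
E_photon = KE_max + φ = 1.17 + 2.75 = 3.92 eV

Required wavelength:
λ = hc/E_photon = (6.626×10⁻³⁴)(3×10⁸) / (3.92 × 1.602×10⁻¹⁹)
λ = 316.29 nm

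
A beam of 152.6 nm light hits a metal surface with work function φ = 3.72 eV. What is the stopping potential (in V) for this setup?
4.4048 V

The stopping potential V_s satisfies: eV_s = KE_max

First, find KE_max using Einstein's equation:
E_photon = hc/λ = 8.1248 eV
KE_max = E_photon - φ = 8.1248 - 3.72 = 4.4048 eV

Since eV_s = KE_max:
V_s = KE_max/e = 4.4048 V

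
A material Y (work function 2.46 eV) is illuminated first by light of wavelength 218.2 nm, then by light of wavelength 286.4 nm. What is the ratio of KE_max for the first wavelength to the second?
1.7239

Using Einstein's equation: KE_max = hc/λ - φ

For λ₁ = 218.2 nm:
E₁ = hc/λ₁ = 5.6821 eV
KE₁ = E₁ - φ = 5.6821 - 2.46 = 3.2221 eV

For λ₂ = 286.4 nm:
E₂ = hc/λ₂ = 4.3291 eV
KE₂ = E₂ - φ = 4.3291 - 2.46 = 1.8691 eV

Ratio: KE₁/KE₂ = 3.2221/1.8691 = 1.7239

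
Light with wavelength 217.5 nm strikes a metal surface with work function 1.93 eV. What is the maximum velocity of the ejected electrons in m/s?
1.1517e+06 m/s

First, find the maximum kinetic energy:
E_photon = hc/λ = 5.7004 eV
KE_max = E_photon - φ = 5.7004 - 1.93 = 3.7704 eV

Convert to Joules: KE_max = 3.7704 × 1.602×10⁻¹⁹ J = 6.0409e-19 J

Then use KE = ½mv² to find velocity:
v = √(2·KE/m) = √(2 × 6.0409e-19 J / 9.109e-31 kg)
v = 1.1517e+06 m/s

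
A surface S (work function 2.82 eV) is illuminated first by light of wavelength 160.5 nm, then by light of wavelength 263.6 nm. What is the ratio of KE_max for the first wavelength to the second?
2.6041

Using Einstein's equation: KE_max = hc/λ - φ

For λ₁ = 160.5 nm:
E₁ = hc/λ₁ = 7.7249 eV
KE₁ = E₁ - φ = 7.7249 - 2.82 = 4.9049 eV

For λ₂ = 263.6 nm:
E₂ = hc/λ₂ = 4.7035 eV
KE₂ = E₂ - φ = 4.7035 - 2.82 = 1.8835 eV

Ratio: KE₁/KE₂ = 4.9049/1.8835 = 2.6041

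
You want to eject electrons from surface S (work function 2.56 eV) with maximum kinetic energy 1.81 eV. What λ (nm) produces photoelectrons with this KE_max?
283.72 nm

From Einstein's equation: KE_max = hc/λ - φ

Rearranging for λ:
hc/λ = KE_max + φ
λ = hc/(KE_max + φ)

Required photon energy:
E_photon = KE_max + φ = 1.81 + 2.56 = 4.37 eV

Required wavelength:
λ = hc/E_photon = (6.626×10⁻³⁴)(3×10⁸) / (4.37 × 1.602×10⁻¹⁹)
λ = 283.72 nm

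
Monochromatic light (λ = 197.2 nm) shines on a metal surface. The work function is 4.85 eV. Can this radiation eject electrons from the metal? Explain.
Yes

For photoemission, the photon energy must exceed the work function.

Photon energy: E = hc/λ = 6.2872 eV
Work function: φ = 4.85 eV

Since E_photon (6.2872 eV) > φ (4.85 eV), photoemission WILL occur.
The threshold wavelength is λ₀ = hc/φ = 255.6 nm.
Since 197.2 nm < 255.6 nm, the light has sufficient energy.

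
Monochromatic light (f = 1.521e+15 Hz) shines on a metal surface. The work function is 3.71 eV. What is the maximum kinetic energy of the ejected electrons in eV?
2.5804 eV

Using Einstein's photoelectric equation: KE_max = hf - φ

First, calculate the photon energy:
E_photon = hf = (6.626×10⁻³⁴ J·s)(1.521e+15 Hz)
E_photon = 6.2904 eV

Then, the maximum kinetic energy:
KE_max = E_photon - φ = 6.2904 eV - 3.71 eV = 2.5804 eV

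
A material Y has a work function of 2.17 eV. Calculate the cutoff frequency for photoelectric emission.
5.2470e+14 Hz

The threshold frequency is when the photon energy equals the work function:
hf₀ = φ

Solving for f₀:
f₀ = φ/h = (2.17 eV × 1.602×10⁻¹⁹ J/eV) / (6.626×10⁻³⁴ J·s)
f₀ = 5.2470e+14 Hz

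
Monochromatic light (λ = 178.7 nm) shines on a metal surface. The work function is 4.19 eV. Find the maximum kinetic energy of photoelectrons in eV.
2.7481 eV

Using Einstein's photoelectric equation: KE_max = hf - φ = hc/λ - φ

First, calculate the photon energy:
E_photon = hc/λ = (6.626×10⁻³⁴ J·s)(3×10⁸ m/s) / (178.7×10⁻⁹ m)
E_photon = 6.9381 eV

Then, the maximum kinetic energy:
KE_max = E_photon - φ = 6.9381 eV - 4.19 eV = 2.7481 eV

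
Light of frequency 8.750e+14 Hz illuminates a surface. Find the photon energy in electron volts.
3.6187 eV

Using E = hf:

E = hf = (6.626×10⁻³⁴ J·s)(8.750e+14 Hz)
E = 3.6187 eV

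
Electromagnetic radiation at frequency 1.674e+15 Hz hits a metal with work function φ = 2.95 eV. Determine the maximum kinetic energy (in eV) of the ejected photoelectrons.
3.9731 eV

Using Einstein's photoelectric equation: KE_max = hf - φ

First, calculate the photon energy:
E_photon = hf = (6.626×10⁻³⁴ J·s)(1.674e+15 Hz)
E_photon = 6.9231 eV

Then, the maximum kinetic energy:
KE_max = E_photon - φ = 6.9231 eV - 2.95 eV = 3.9731 eV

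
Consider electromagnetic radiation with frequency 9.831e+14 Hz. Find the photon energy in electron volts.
4.0658 eV

Using E = hf:

E = hf = (6.626×10⁻³⁴ J·s)(9.831e+14 Hz)
E = 4.0658 eV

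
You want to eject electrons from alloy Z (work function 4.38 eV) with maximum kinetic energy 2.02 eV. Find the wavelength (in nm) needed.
193.73 nm

From Einstein's equation: KE_max = hc/λ - φ

Rearranging for λ:
hc/λ = KE_max + φ
λ = hc/(KE_max + φ)

Required photon energy:
E_photon = KE_max + φ = 2.02 + 4.38 = 6.40 eV

Required wavelength:
λ = hc/E_photon = (6.626×10⁻³⁴)(3×10⁸) / (6.40 × 1.602×10⁻¹⁹)
λ = 193.73 nm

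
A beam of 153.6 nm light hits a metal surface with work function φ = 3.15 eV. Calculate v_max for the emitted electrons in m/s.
1.3158e+06 m/s

First, find the maximum kinetic energy:
E_photon = hc/λ = 8.0719 eV
KE_max = E_photon - φ = 8.0719 - 3.15 = 4.9219 eV

Convert to Joules: KE_max = 4.9219 × 1.602×10⁻¹⁹ J = 7.8857e-19 J

Then use KE = ½mv² to find velocity:
v = √(2·KE/m) = √(2 × 7.8857e-19 J / 9.109e-31 kg)
v = 1.3158e+06 m/s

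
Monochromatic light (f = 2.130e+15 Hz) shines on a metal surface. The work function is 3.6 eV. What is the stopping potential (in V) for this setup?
5.2090 V

The stopping potential V_s satisfies: eV_s = KE_max

First, find KE_max using Einstein's equation:
E_photon = hf = (6.626×10⁻³⁴ J·s)(2.130e+15 Hz) = 8.8090 eV
KE_max = E_photon - φ = 8.8090 - 3.6 = 5.2090 eV

Since eV_s = KE_max:
V_s = KE_max/e = 5.2090 V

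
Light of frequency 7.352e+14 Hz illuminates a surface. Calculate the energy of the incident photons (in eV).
3.0405 eV

Using E = hf:

E = hf = (6.626×10⁻³⁴ J·s)(7.352e+14 Hz)
E = 3.0405 eV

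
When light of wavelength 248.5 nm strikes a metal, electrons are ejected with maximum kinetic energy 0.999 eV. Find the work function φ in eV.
3.99 eV

From Einstein's photoelectric equation: KE_max = hf - φ = hc/λ - φ

Rearranging for φ:
φ = hc/λ - KE_max

Calculate photon energy:
E_photon = hc/λ = 4.9893 eV

Therefore:
φ = 4.9893 - 0.999 = 3.99 eV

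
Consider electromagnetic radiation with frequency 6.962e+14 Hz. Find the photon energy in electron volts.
2.8793 eV

Using E = hf:

E = hf = (6.626×10⁻³⁴ J·s)(6.962e+14 Hz)
E = 2.8793 eV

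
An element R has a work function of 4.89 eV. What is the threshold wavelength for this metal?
253.55 nm

The threshold wavelength is when the photon energy equals the work function:
hc/λ₀ = φ

Solving for λ₀:
λ₀ = hc/φ = (6.626×10⁻³⁴ J·s)(3×10⁸ m/s) / (4.89 eV × 1.602×10⁻¹⁹ J/eV)
λ₀ = 253.55 nm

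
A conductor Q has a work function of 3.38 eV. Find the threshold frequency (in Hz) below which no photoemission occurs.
8.1728e+14 Hz

The threshold frequency is when the photon energy equals the work function:
hf₀ = φ

Solving for f₀:
f₀ = φ/h = (3.38 eV × 1.602×10⁻¹⁹ J/eV) / (6.626×10⁻³⁴ J·s)
f₀ = 8.1728e+14 Hz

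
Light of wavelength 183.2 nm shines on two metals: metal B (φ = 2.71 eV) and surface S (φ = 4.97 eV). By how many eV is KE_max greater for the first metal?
2.2600 eV

Using KE_max = hc/λ - φ for each metal:

Photon energy: E = hc/λ = 6.7677 eV

For metal B (φ₁ = 2.71 eV):
KE₁ = E - φ₁ = 6.7677 - 2.71 = 4.0577 eV

For surface S (φ₂ = 4.97 eV):
KE₂ = E - φ₂ = 6.7677 - 4.97 = 1.7977 eV

Difference:
ΔKE = KE₁ - KE₂ = 4.0577 - 1.7977 = 2.2600 eV

Note: The difference equals the difference in work functions: 4.97 - 2.71 = 2.26 eV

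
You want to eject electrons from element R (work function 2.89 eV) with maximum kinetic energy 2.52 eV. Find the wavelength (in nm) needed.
229.18 nm

From Einstein's equation: KE_max = hc/λ - φ

Rearranging for λ:
hc/λ = KE_max + φ
λ = hc/(KE_max + φ)

Required photon energy:
E_photon = KE_max + φ = 2.52 + 2.89 = 5.41 eV

Required wavelength:
λ = hc/E_photon = (6.626×10⁻³⁴)(3×10⁸) / (5.41 × 1.602×10⁻¹⁹)
λ = 229.18 nm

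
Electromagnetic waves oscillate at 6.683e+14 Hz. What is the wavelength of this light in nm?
448.59 nm

Using the wave equation: c = fλ

Solving for wavelength:
λ = c/f = (3×10⁸ m/s) / (6.683e+14 Hz)
λ = 448.59 nm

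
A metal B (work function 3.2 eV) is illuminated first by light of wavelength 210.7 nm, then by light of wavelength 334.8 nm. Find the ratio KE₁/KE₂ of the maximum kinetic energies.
5.3343

Using Einstein's equation: KE_max = hc/λ - φ

For λ₁ = 210.7 nm:
E₁ = hc/λ₁ = 5.8844 eV
KE₁ = E₁ - φ = 5.8844 - 3.2 = 2.6844 eV

For λ₂ = 334.8 nm:
E₂ = hc/λ₂ = 3.7032 eV
KE₂ = E₂ - φ = 3.7032 - 3.2 = 0.5032 eV

Ratio: KE₁/KE₂ = 2.6844/0.5032 = 5.3343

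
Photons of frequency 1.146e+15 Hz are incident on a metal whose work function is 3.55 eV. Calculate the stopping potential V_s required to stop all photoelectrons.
1.1895 V

The stopping potential V_s satisfies: eV_s = KE_max

First, find KE_max using Einstein's equation:
E_photon = hf = (6.626×10⁻³⁴ J·s)(1.146e+15 Hz) = 4.7395 eV
KE_max = E_photon - φ = 4.7395 - 3.55 = 1.1895 eV

Since eV_s = KE_max:
V_s = KE_max/e = 1.1895 V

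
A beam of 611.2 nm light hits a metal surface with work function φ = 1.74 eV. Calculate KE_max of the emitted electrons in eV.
0.2885 eV

Using Einstein's photoelectric equation: KE_max = hf - φ = hc/λ - φ

First, calculate the photon energy:
E_photon = hc/λ = (6.626×10⁻³⁴ J·s)(3×10⁸ m/s) / (611.2×10⁻⁹ m)
E_photon = 2.0285 eV

Then, the maximum kinetic energy:
KE_max = E_photon - φ = 2.0285 eV - 1.74 eV = 0.2885 eV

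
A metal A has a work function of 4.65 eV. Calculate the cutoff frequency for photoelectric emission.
1.1244e+15 Hz

The threshold frequency is when the photon energy equals the work function:
hf₀ = φ

Solving for f₀:
f₀ = φ/h = (4.65 eV × 1.602×10⁻¹⁹ J/eV) / (6.626×10⁻³⁴ J·s)
f₀ = 1.1244e+15 Hz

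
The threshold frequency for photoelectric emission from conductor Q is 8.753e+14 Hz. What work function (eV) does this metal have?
3.62 eV

At the threshold frequency, photon energy equals work function:
φ = hf₀

Calculating:
φ = (6.626×10⁻³⁴ J·s)(8.753e+14 Hz)
φ = 3.62 eV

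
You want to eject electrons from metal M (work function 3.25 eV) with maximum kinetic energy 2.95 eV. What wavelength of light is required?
199.97 nm

From Einstein's equation: KE_max = hc/λ - φ

Rearranging for λ:
hc/λ = KE_max + φ
λ = hc/(KE_max + φ)

Required photon energy:
E_photon = KE_max + φ = 2.95 + 3.25 = 6.20 eV

Required wavelength:
λ = hc/E_photon = (6.626×10⁻³⁴)(3×10⁸) / (6.20 × 1.602×10⁻¹⁹)
λ = 199.97 nm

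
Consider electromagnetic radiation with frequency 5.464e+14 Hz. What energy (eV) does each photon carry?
2.2597 eV

Using E = hf:

E = hf = (6.626×10⁻³⁴ J·s)(5.464e+14 Hz)
E = 2.2597 eV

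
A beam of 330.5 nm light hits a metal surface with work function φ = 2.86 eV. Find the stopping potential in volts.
0.8914 V

The stopping potential V_s satisfies: eV_s = KE_max

First, find KE_max using Einstein's equation:
E_photon = hc/λ = 3.7514 eV
KE_max = E_photon - φ = 3.7514 - 2.86 = 0.8914 eV

Since eV_s = KE_max:
V_s = KE_max/e = 0.8914 V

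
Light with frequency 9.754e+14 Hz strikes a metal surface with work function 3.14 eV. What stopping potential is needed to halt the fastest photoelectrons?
0.8939 V

The stopping potential V_s satisfies: eV_s = KE_max

First, find KE_max using Einstein's equation:
E_photon = hf = (6.626×10⁻³⁴ J·s)(9.754e+14 Hz) = 4.0339 eV
KE_max = E_photon - φ = 4.0339 - 3.14 = 0.8939 eV

Since eV_s = KE_max:
V_s = KE_max/e = 0.8939 V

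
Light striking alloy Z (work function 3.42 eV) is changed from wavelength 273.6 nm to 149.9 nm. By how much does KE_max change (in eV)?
3.7395 eV

Using Einstein's equation: KE_max = hc/λ - φ

For λ₁ = 273.6 nm:
KE₁ = hc/λ₁ - φ = 4.5316 - 3.42 = 1.1116 eV

For λ₂ = 149.9 nm:
KE₂ = hc/λ₂ - φ = 8.2711 - 3.42 = 4.8511 eV

Change in KE:
ΔKE = KE₂ - KE₁ = 4.8511 - 1.1116 = 3.7395 eV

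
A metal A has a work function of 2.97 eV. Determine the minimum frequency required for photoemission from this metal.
7.1814e+14 Hz

The threshold frequency is when the photon energy equals the work function:
hf₀ = φ

Solving for f₀:
f₀ = φ/h = (2.97 eV × 1.602×10⁻¹⁹ J/eV) / (6.626×10⁻³⁴ J·s)
f₀ = 7.1814e+14 Hz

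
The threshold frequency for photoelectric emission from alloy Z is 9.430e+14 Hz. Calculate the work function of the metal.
3.90 eV

At the threshold frequency, photon energy equals work function:
φ = hf₀

Calculating:
φ = (6.626×10⁻³⁴ J·s)(9.430e+14 Hz)
φ = 3.90 eV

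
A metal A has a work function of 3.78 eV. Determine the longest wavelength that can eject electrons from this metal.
328.00 nm

The threshold wavelength is when the photon energy equals the work function:
hc/λ₀ = φ

Solving for λ₀:
λ₀ = hc/φ = (6.626×10⁻³⁴ J·s)(3×10⁸ m/s) / (3.78 eV × 1.602×10⁻¹⁹ J/eV)
λ₀ = 328.00 nm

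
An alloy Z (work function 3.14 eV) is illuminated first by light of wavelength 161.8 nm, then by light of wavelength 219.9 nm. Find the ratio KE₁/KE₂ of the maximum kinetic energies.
1.8104

Using Einstein's equation: KE_max = hc/λ - φ

For λ₁ = 161.8 nm:
E₁ = hc/λ₁ = 7.6628 eV
KE₁ = E₁ - φ = 7.6628 - 3.14 = 4.5228 eV

For λ₂ = 219.9 nm:
E₂ = hc/λ₂ = 5.6382 eV
KE₂ = E₂ - φ = 5.6382 - 3.14 = 2.4982 eV

Ratio: KE₁/KE₂ = 4.5228/2.4982 = 1.8104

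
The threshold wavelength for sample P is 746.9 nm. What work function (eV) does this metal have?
1.66 eV

At the threshold wavelength, photon energy equals work function:
φ = hc/λ₀

Calculating:
φ = (6.626×10⁻³⁴ J·s)(3×10⁸ m/s) / (746.9×10⁻⁹ m)
φ = 1.66 eV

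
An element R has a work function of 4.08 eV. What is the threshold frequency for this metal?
9.8654e+14 Hz

The threshold frequency is when the photon energy equals the work function:
hf₀ = φ

Solving for f₀:
f₀ = φ/h = (4.08 eV × 1.602×10⁻¹⁹ J/eV) / (6.626×10⁻³⁴ J·s)
f₀ = 9.8654e+14 Hz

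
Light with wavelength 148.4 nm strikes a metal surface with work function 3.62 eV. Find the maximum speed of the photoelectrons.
1.2905e+06 m/s

First, find the maximum kinetic energy:
E_photon = hc/λ = 8.3547 eV
KE_max = E_photon - φ = 8.3547 - 3.62 = 4.7347 eV

Convert to Joules: KE_max = 4.7347 × 1.602×10⁻¹⁹ J = 7.5859e-19 J

Then use KE = ½mv² to find velocity:
v = √(2·KE/m) = √(2 × 7.5859e-19 J / 9.109e-31 kg)
v = 1.2905e+06 m/s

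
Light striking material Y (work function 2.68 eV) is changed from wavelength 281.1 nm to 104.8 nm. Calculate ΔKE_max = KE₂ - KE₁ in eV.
7.4199 eV

Using Einstein's equation: KE_max = hc/λ - φ

For λ₁ = 281.1 nm:
KE₁ = hc/λ₁ - φ = 4.4107 - 2.68 = 1.7307 eV

For λ₂ = 104.8 nm:
KE₂ = hc/λ₂ - φ = 11.8306 - 2.68 = 9.1506 eV

Change in KE:
ΔKE = KE₂ - KE₁ = 9.1506 - 1.7307 = 7.4199 eV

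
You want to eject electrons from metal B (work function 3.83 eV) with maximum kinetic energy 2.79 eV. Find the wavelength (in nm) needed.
187.29 nm

From Einstein's equation: KE_max = hc/λ - φ

Rearranging for λ:
hc/λ = KE_max + φ
λ = hc/(KE_max + φ)

Required photon energy:
E_photon = KE_max + φ = 2.79 + 3.83 = 6.62 eV

Required wavelength:
λ = hc/E_photon = (6.626×10⁻³⁴)(3×10⁸) / (6.62 × 1.602×10⁻¹⁹)
λ = 187.29 nm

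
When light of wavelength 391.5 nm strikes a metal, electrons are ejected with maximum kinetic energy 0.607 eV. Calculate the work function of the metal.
2.56 eV

From Einstein's photoelectric equation: KE_max = hf - φ = hc/λ - φ

Rearranging for φ:
φ = hc/λ - KE_max

Calculate photon energy:
E_photon = hc/λ = 3.1669 eV

Therefore:
φ = 3.1669 - 0.607 = 2.56 eV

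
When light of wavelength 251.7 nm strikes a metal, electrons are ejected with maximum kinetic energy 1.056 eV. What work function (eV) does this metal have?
3.87 eV

From Einstein's photoelectric equation: KE_max = hf - φ = hc/λ - φ

Rearranging for φ:
φ = hc/λ - KE_max

Calculate photon energy:
E_photon = hc/λ = 4.9259 eV

Therefore:
φ = 4.9259 - 1.056 = 3.87 eV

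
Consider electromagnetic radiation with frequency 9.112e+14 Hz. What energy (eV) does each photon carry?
3.7684 eV

Using E = hf:

E = hf = (6.626×10⁻³⁴ J·s)(9.112e+14 Hz)
E = 3.7684 eV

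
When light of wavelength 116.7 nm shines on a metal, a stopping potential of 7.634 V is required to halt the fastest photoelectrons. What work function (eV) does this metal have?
2.99 eV

The stopping potential gives the maximum kinetic energy: KE_max = eV_s = 7.634 eV

From Einstein's photoelectric equation: KE_max = hc/λ - φ
Rearranging: φ = hc/λ - KE_max

Calculate photon energy:
E_photon = hc/λ = (6.626×10⁻³⁴ J·s)(3×10⁸ m/s) / (116.7×10⁻⁹ m) = 10.6242 eV

Therefore:
φ = 10.6242 - 7.634 = 2.99 eV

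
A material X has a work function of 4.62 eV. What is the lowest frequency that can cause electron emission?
1.1171e+15 Hz

The threshold frequency is when the photon energy equals the work function:
hf₀ = φ

Solving for f₀:
f₀ = φ/h = (4.62 eV × 1.602×10⁻¹⁹ J/eV) / (6.626×10⁻³⁴ J·s)
f₀ = 1.1171e+15 Hz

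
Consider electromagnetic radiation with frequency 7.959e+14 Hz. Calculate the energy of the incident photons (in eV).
3.2916 eV

Using E = hf:

E = hf = (6.626×10⁻³⁴ J·s)(7.959e+14 Hz)
E = 3.2916 eV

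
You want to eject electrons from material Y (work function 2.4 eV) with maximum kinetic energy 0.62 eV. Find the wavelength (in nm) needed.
410.54 nm

From Einstein's equation: KE_max = hc/λ - φ

Rearranging for λ:
hc/λ = KE_max + φ
λ = hc/(KE_max + φ)

Required photon energy:
E_photon = KE_max + φ = 0.62 + 2.4 = 3.02 eV

Required wavelength:
λ = hc/E_photon = (6.626×10⁻³⁴)(3×10⁸) / (3.02 × 1.602×10⁻¹⁹)
λ = 410.54 nm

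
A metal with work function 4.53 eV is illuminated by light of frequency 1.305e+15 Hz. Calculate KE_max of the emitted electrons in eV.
0.8670 eV

Using Einstein's photoelectric equation: KE_max = hf - φ

First, calculate the photon energy:
E_photon = hf = (6.626×10⁻³⁴ J·s)(1.305e+15 Hz)
E_photon = 5.3970 eV

Then, the maximum kinetic energy:
KE_max = E_photon - φ = 5.3970 eV - 4.53 eV = 0.8670 eV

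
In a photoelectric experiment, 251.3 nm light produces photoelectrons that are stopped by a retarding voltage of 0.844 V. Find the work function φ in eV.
4.09 eV

The stopping potential gives the maximum kinetic energy: KE_max = eV_s = 0.844 eV

From Einstein's photoelectric equation: KE_max = hc/λ - φ
Rearranging: φ = hc/λ - KE_max

Calculate photon energy:
E_photon = hc/λ = (6.626×10⁻³⁴ J·s)(3×10⁸ m/s) / (251.3×10⁻⁹ m) = 4.9337 eV

Therefore:
φ = 4.9337 - 0.844 = 4.09 eV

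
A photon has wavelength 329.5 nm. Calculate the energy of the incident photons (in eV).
3.7628 eV

Using E = hf = hc/λ:

E = hc/λ = (6.626×10⁻³⁴ J·s)(3×10⁸ m/s) / (329.5×10⁻⁹ m)
E = 3.7628 eV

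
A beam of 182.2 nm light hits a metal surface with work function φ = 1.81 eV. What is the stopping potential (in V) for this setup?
4.9948 V

The stopping potential V_s satisfies: eV_s = KE_max

First, find KE_max using Einstein's equation:
E_photon = hc/λ = 6.8048 eV
KE_max = E_photon - φ = 6.8048 - 1.81 = 4.9948 eV

Since eV_s = KE_max:
V_s = KE_max/e = 4.9948 V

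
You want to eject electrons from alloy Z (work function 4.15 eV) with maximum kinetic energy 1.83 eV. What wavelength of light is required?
207.33 nm

From Einstein's equation: KE_max = hc/λ - φ

Rearranging for λ:
hc/λ = KE_max + φ
λ = hc/(KE_max + φ)

Required photon energy:
E_photon = KE_max + φ = 1.83 + 4.15 = 5.98 eV

Required wavelength:
λ = hc/E_photon = (6.626×10⁻³⁴)(3×10⁸) / (5.98 × 1.602×10⁻¹⁹)
λ = 207.33 nm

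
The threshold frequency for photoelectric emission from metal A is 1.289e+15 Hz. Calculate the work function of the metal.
5.33 eV

At the threshold frequency, photon energy equals work function:
φ = hf₀

Calculating:
φ = (6.626×10⁻³⁴ J·s)(1.289e+15 Hz)
φ = 5.33 eV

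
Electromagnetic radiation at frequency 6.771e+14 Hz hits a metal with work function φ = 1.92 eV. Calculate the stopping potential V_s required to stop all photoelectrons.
0.8803 V

The stopping potential V_s satisfies: eV_s = KE_max

First, find KE_max using Einstein's equation:
E_photon = hf = (6.626×10⁻³⁴ J·s)(6.771e+14 Hz) = 2.8003 eV
KE_max = E_photon - φ = 2.8003 - 1.92 = 0.8803 eV

Since eV_s = KE_max:
V_s = KE_max/e = 0.8803 V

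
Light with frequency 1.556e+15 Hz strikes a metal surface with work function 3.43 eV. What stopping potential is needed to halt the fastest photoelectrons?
3.0051 V

The stopping potential V_s satisfies: eV_s = KE_max

First, find KE_max using Einstein's equation:
E_photon = hf = (6.626×10⁻³⁴ J·s)(1.556e+15 Hz) = 6.4351 eV
KE_max = E_photon - φ = 6.4351 - 3.43 = 3.0051 eV

Since eV_s = KE_max:
V_s = KE_max/e = 3.0051 V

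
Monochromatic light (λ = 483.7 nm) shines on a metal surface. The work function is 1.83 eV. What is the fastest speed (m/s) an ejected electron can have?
5.0787e+05 m/s

First, find the maximum kinetic energy:
E_photon = hc/λ = 2.5632 eV
KE_max = E_photon - φ = 2.5632 - 1.83 = 0.7332 eV

Convert to Joules: KE_max = 0.7332 × 1.602×10⁻¹⁹ J = 1.1748e-19 J

Then use KE = ½mv² to find velocity:
v = √(2·KE/m) = √(2 × 1.1748e-19 J / 9.109e-31 kg)
v = 5.0787e+05 m/s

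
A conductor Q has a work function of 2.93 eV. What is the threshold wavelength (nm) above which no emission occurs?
423.15 nm

The threshold wavelength is when the photon energy equals the work function:
hc/λ₀ = φ

Solving for λ₀:
λ₀ = hc/φ = (6.626×10⁻³⁴ J·s)(3×10⁸ m/s) / (2.93 eV × 1.602×10⁻¹⁹ J/eV)
λ₀ = 423.15 nm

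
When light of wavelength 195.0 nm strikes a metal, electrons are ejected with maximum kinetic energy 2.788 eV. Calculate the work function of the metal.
3.57 eV

From Einstein's photoelectric equation: KE_max = hf - φ = hc/λ - φ

Rearranging for φ:
φ = hc/λ - KE_max

Calculate photon energy:
E_photon = hc/λ = 6.3582 eV

Therefore:
φ = 6.3582 - 2.788 = 3.57 eV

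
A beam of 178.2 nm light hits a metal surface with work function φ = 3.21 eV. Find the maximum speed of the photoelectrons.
1.1482e+06 m/s

First, find the maximum kinetic energy:
E_photon = hc/λ = 6.9576 eV
KE_max = E_photon - φ = 6.9576 - 3.21 = 3.7476 eV

Convert to Joules: KE_max = 3.7476 × 1.602×10⁻¹⁹ J = 6.0043e-19 J

Then use KE = ½mv² to find velocity:
v = √(2·KE/m) = √(2 × 6.0043e-19 J / 9.109e-31 kg)
v = 1.1482e+06 m/s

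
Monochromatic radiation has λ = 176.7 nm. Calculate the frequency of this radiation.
1.6966e+15 Hz

Using the wave equation: c = fλ

Solving for frequency:
f = c/λ = (3×10⁸ m/s) / (176.7×10⁻⁹ m)
f = 1.6966e+15 Hz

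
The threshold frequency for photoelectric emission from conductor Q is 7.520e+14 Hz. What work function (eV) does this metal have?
3.11 eV

At the threshold frequency, photon energy equals work function:
φ = hf₀

Calculating:
φ = (6.626×10⁻³⁴ J·s)(7.520e+14 Hz)
φ = 3.11 eV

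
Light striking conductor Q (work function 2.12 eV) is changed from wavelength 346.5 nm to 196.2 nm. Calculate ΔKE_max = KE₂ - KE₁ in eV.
2.7411 eV

Using Einstein's equation: KE_max = hc/λ - φ

For λ₁ = 346.5 nm:
KE₁ = hc/λ₁ - φ = 3.5782 - 2.12 = 1.4582 eV

For λ₂ = 196.2 nm:
KE₂ = hc/λ₂ - φ = 6.3193 - 2.12 = 4.1993 eV

Change in KE:
ΔKE = KE₂ - KE₁ = 4.1993 - 1.4582 = 2.7411 eV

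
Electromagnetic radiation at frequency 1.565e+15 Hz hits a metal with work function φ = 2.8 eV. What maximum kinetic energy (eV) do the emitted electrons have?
3.6723 eV

Using Einstein's photoelectric equation: KE_max = hf - φ

First, calculate the photon energy:
E_photon = hf = (6.626×10⁻³⁴ J·s)(1.565e+15 Hz)
E_photon = 6.4723 eV

Then, the maximum kinetic energy:
KE_max = E_photon - φ = 6.4723 eV - 2.8 eV = 3.6723 eV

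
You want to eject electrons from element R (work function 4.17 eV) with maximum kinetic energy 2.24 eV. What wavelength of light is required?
193.42 nm

From Einstein's equation: KE_max = hc/λ - φ

Rearranging for λ:
hc/λ = KE_max + φ
λ = hc/(KE_max + φ)

Required photon energy:
E_photon = KE_max + φ = 2.24 + 4.17 = 6.41 eV

Required wavelength:
λ = hc/E_photon = (6.626×10⁻³⁴)(3×10⁸) / (6.41 × 1.602×10⁻¹⁹)
λ = 193.42 nm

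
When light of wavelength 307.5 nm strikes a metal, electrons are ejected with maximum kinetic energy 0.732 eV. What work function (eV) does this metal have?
3.30 eV

From Einstein's photoelectric equation: KE_max = hf - φ = hc/λ - φ

Rearranging for φ:
φ = hc/λ - KE_max

Calculate photon energy:
E_photon = hc/λ = 4.0320 eV

Therefore:
φ = 4.0320 - 0.732 = 3.30 eV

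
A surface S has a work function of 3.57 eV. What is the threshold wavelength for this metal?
347.29 nm

The threshold wavelength is when the photon energy equals the work function:
hc/λ₀ = φ

Solving for λ₀:
λ₀ = hc/φ = (6.626×10⁻³⁴ J·s)(3×10⁸ m/s) / (3.57 eV × 1.602×10⁻¹⁹ J/eV)
λ₀ = 347.29 nm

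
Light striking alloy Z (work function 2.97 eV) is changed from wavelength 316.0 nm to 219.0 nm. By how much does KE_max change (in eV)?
1.7378 eV

Using Einstein's equation: KE_max = hc/λ - φ

For λ₁ = 316.0 nm:
KE₁ = hc/λ₁ - φ = 3.9236 - 2.97 = 0.9536 eV

For λ₂ = 219.0 nm:
KE₂ = hc/λ₂ - φ = 5.6614 - 2.97 = 2.6914 eV

Change in KE:
ΔKE = KE₂ - KE₁ = 2.6914 - 0.9536 = 1.7378 eV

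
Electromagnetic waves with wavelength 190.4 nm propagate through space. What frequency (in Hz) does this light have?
1.5745e+15 Hz

Using the wave equation: c = fλ

Solving for frequency:
f = c/λ = (3×10⁸ m/s) / (190.4×10⁻⁹ m)
f = 1.5745e+15 Hz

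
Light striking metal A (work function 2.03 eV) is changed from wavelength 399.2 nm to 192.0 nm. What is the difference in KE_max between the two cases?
3.3517 eV

Using Einstein's equation: KE_max = hc/λ - φ

For λ₁ = 399.2 nm:
KE₁ = hc/λ₁ - φ = 3.1058 - 2.03 = 1.0758 eV

For λ₂ = 192.0 nm:
KE₂ = hc/λ₂ - φ = 6.4575 - 2.03 = 4.4275 eV

Change in KE:
ΔKE = KE₂ - KE₁ = 4.4275 - 1.0758 = 3.3517 eV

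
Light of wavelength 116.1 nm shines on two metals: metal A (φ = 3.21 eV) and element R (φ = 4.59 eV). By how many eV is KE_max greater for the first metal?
1.3800 eV

Using KE_max = hc/λ - φ for each metal:

Photon energy: E = hc/λ = 10.6791 eV

For metal A (φ₁ = 3.21 eV):
KE₁ = E - φ₁ = 10.6791 - 3.21 = 7.4691 eV

For element R (φ₂ = 4.59 eV):
KE₂ = E - φ₂ = 10.6791 - 4.59 = 6.0891 eV

Difference:
ΔKE = KE₁ - KE₂ = 7.4691 - 6.0891 = 1.3800 eV

Note: The difference equals the difference in work functions: 4.59 - 3.21 = 1.38 eV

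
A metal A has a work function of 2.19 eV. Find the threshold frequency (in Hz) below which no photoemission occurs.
5.2954e+14 Hz

The threshold frequency is when the photon energy equals the work function:
hf₀ = φ

Solving for f₀:
f₀ = φ/h = (2.19 eV × 1.602×10⁻¹⁹ J/eV) / (6.626×10⁻³⁴ J·s)
f₀ = 5.2954e+14 Hz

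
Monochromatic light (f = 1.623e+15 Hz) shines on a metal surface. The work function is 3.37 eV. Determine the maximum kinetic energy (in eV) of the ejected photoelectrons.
3.3422 eV

Using Einstein's photoelectric equation: KE_max = hf - φ

First, calculate the photon energy:
E_photon = hf = (6.626×10⁻³⁴ J·s)(1.623e+15 Hz)
E_photon = 6.7122 eV

Then, the maximum kinetic energy:
KE_max = E_photon - φ = 6.7122 eV - 3.37 eV = 3.3422 eV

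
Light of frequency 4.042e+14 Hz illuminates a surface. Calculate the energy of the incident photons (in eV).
1.6716 eV

Using E = hf:

E = hf = (6.626×10⁻³⁴ J·s)(4.042e+14 Hz)
E = 1.6716 eV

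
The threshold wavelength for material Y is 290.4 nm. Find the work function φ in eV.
4.27 eV

At the threshold wavelength, photon energy equals work function:
φ = hc/λ₀

Calculating:
φ = (6.626×10⁻³⁴ J·s)(3×10⁸ m/s) / (290.4×10⁻⁹ m)
φ = 4.27 eV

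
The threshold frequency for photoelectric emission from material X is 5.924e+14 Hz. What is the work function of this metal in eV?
2.45 eV

At the threshold frequency, photon energy equals work function:
φ = hf₀

Calculating:
φ = (6.626×10⁻³⁴ J·s)(5.924e+14 Hz)
φ = 2.45 eV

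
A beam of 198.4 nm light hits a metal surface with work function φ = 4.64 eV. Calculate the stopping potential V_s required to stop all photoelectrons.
1.6092 V

The stopping potential V_s satisfies: eV_s = KE_max

First, find KE_max using Einstein's equation:
E_photon = hc/λ = 6.2492 eV
KE_max = E_photon - φ = 6.2492 - 4.64 = 1.6092 eV

Since eV_s = KE_max:
V_s = KE_max/e = 1.6092 V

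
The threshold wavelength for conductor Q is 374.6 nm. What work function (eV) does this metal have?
3.31 eV

At the threshold wavelength, photon energy equals work function:
φ = hc/λ₀

Calculating:
φ = (6.626×10⁻³⁴ J·s)(3×10⁸ m/s) / (374.6×10⁻⁹ m)
φ = 3.31 eV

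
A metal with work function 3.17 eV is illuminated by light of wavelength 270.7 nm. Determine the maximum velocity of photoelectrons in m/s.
7.0430e+05 m/s

First, find the maximum kinetic energy:
E_photon = hc/λ = 4.5801 eV
KE_max = E_photon - φ = 4.5801 - 3.17 = 1.4101 eV

Convert to Joules: KE_max = 1.4101 × 1.602×10⁻¹⁹ J = 2.2593e-19 J

Then use KE = ½mv² to find velocity:
v = √(2·KE/m) = √(2 × 2.2593e-19 J / 9.109e-31 kg)
v = 7.0430e+05 m/s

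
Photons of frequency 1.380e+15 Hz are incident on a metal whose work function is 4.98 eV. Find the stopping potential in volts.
0.7272 V

The stopping potential V_s satisfies: eV_s = KE_max

First, find KE_max using Einstein's equation:
E_photon = hf = (6.626×10⁻³⁴ J·s)(1.380e+15 Hz) = 5.7072 eV
KE_max = E_photon - φ = 5.7072 - 4.98 = 0.7272 eV

Since eV_s = KE_max:
V_s = KE_max/e = 0.7272 V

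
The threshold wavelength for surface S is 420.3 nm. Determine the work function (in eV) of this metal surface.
2.95 eV

At the threshold wavelength, photon energy equals work function:
φ = hc/λ₀

Calculating:
φ = (6.626×10⁻³⁴ J·s)(3×10⁸ m/s) / (420.3×10⁻⁹ m)
φ = 2.95 eV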